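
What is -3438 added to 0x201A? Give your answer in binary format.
Convert 0x201A (hexadecimal) → 2×4096 + 1×16 + 10 = 8218 (decimal)
Compute -3438 + 8218 = 4780
Convert 4780 (decimal) → 4780 = 4096 + 512 + 128 + 32 + 8 + 4 → 0b1001010101100 (binary)
0b1001010101100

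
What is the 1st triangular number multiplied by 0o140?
Convert the 1st triangular number (triangular index) → 1×2/2 = 1 (decimal)
Convert 0o140 (octal) → 1×64 + 4×8 = 96 (decimal)
Compute 1 × 96 = 96
96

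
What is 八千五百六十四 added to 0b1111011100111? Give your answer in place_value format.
Convert 八千五百六十四 (Chinese numeral) → 8×1000 + 5×100 + 6×10 + 4 = 8564 (decimal)
Convert 0b1111011100111 (binary) → 4096 + 2048 + 1024 + 512 + 128 + 64 + 32 + 4 + 2 + 1 = 7911 (decimal)
Compute 8564 + 7911 = 16475
Convert 16475 (decimal) → 16475 = 16×1000 + 4×100 + 7×10 + 5 → 16 thousands, 4 hundreds, 7 tens, 5 ones (place-value notation)
16 thousands, 4 hundreds, 7 tens, 5 ones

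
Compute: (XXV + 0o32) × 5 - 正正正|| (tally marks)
Convert XXV (Roman numeral) → 10 + 10 + 5 = 25 (decimal)
Convert 0o32 (octal) → 3×8 + 2 = 26 (decimal)
Convert 正正正|| (tally marks) → 5 + 5 + 5 + 2 = 17 (decimal)
Expression in decimal: (25 + 26) × 5 - 17
Parentheses first: 25 + 26 = 51
Multiply: 51 × 5 = 255
Subtract: 255 - 17 = 238
238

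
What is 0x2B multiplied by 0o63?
Convert 0x2B (hexadecimal) → 2×16 + 11 = 43 (decimal)
Convert 0o63 (octal) → 6×8 + 3 = 51 (decimal)
Compute 43 × 51 = 2193
2193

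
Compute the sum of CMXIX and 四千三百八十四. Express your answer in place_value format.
Convert CMXIX (Roman numeral) → 900 + 10 + 9 = 919 (decimal)
Convert 四千三百八十四 (Chinese numeral) → 4×1000 + 3×100 + 8×10 + 4 = 4384 (decimal)
Compute 919 + 4384 = 5303
Convert 5303 (decimal) → 5303 = 5×1000 + 3×100 + 3 → 5 thousands, 3 hundreds, 3 ones (place-value notation)
5 thousands, 3 hundreds, 3 ones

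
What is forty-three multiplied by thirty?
Convert forty-three (English words) → 43 (decimal)
Convert thirty (English words) → 30 (decimal)
Compute 43 × 30 = 1290
1290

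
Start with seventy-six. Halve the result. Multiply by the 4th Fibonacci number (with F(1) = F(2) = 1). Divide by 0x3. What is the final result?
Convert seventy-six (English words) → 76 (decimal)
Start: 76
76 ÷ 2 = 38
Convert the 4th Fibonacci number (with F(1) = F(2) = 1) (Fibonacci index) → 1, 1, 2, 3 → 3 (decimal)
38 × 3 = 114
Convert 0x3 (hexadecimal) → 3 (decimal)
114 ÷ 3 = 38
38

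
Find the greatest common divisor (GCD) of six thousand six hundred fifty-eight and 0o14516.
Convert six thousand six hundred fifty-eight (English words) → 6×1000 + 6×100 + 58 = 6658 (decimal)
Convert 0o14516 (octal) → 1×4096 + 4×512 + 5×64 + 1×8 + 6 = 6478 (decimal)
Compute gcd(6658, 6478) = 2
2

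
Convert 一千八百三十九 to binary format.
Convert 一千八百三十九 (Chinese numeral) → 1×1000 + 8×100 + 3×10 + 9 = 1839 (decimal)
Convert 1839 (decimal) → 1839 = 1024 + 512 + 256 + 32 + 8 + 4 + 2 + 1 → 0b11100101111 (binary)
0b11100101111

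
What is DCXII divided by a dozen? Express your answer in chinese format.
Convert DCXII (Roman numeral) → 500 + 100 + 10 + 1 + 1 = 612 (decimal)
Convert a dozen (colloquial) → 12 (decimal)
Compute 612 ÷ 12 = 51
Convert 51 (decimal) → 51 = 5×10 + 1 → 五十一 (Chinese numeral)
五十一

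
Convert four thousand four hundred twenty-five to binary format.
Convert four thousand four hundred twenty-five (English words) → 4×1000 + 4×100 + 25 = 4425 (decimal)
Convert 4425 (decimal) → 4425 = 4096 + 256 + 64 + 8 + 1 → 0b1000101001001 (binary)
0b1000101001001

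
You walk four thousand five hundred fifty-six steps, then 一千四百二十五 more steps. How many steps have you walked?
Convert four thousand five hundred fifty-six (English words) → 4×1000 + 5×100 + 56 = 4556 (decimal)
Convert 一千四百二十五 (Chinese numeral) → 1×1000 + 4×100 + 2×10 + 5 = 1425 (decimal)
Compute 4556 + 1425 = 5981
5981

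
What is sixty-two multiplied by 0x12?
Convert sixty-two (English words) → 62 (decimal)
Convert 0x12 (hexadecimal) → 1×16 + 2 = 18 (decimal)
Compute 62 × 18 = 1116
1116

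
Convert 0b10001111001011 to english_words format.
Convert 0b10001111001011 (binary) → 8192 + 512 + 256 + 128 + 64 + 8 + 2 + 1 = 9163 (decimal)
Convert 9163 (decimal) → 9163 = 9×1000 + 1×100 + 63 → nine thousand one hundred sixty-three (English words)
nine thousand one hundred sixty-three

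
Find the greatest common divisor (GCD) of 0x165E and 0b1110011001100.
Convert 0x165E (hexadecimal) → 1×4096 + 6×256 + 5×16 + 14 = 5726 (decimal)
Convert 0b1110011001100 (binary) → 4096 + 2048 + 1024 + 128 + 64 + 8 + 4 = 7372 (decimal)
Compute gcd(5726, 7372) = 2
2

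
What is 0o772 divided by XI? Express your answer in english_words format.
Convert 0o772 (octal) → 7×64 + 7×8 + 2 = 506 (decimal)
Convert XI (Roman numeral) → 10 + 1 = 11 (decimal)
Compute 506 ÷ 11 = 46
Convert 46 (decimal) → forty-six (English words)
forty-six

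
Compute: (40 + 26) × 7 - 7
Parentheses first: 40 + 26 = 66
Multiply: 66 × 7 = 462
Subtract: 462 - 7 = 455
455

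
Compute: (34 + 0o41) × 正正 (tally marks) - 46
Convert 0o41 (octal) → 4×8 + 1 = 33 (decimal)
Convert 正正 (tally marks) → 5 + 5 = 10 (decimal)
Expression in decimal: (34 + 33) × 10 - 46
Parentheses first: 34 + 33 = 67
Multiply: 67 × 10 = 670
Subtract: 670 - 46 = 624
624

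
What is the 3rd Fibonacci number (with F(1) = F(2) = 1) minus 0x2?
The 3rd Fibonacci number (with F(1) = F(2) = 1): 1, 1, 2 → 2
Convert 0x2 (hexadecimal) → 2 (decimal)
Compute 2 - 2 = 0
0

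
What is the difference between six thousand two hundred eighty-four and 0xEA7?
Convert six thousand two hundred eighty-four (English words) → 6×1000 + 2×100 + 84 = 6284 (decimal)
Convert 0xEA7 (hexadecimal) → 14×256 + 10×16 + 7 = 3751 (decimal)
Difference: |6284 - 3751| = 2533
2533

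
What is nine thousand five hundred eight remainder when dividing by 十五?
Convert nine thousand five hundred eight (English words) → 9×1000 + 5×100 + 8 = 9508 (decimal)
Convert 十五 (Chinese numeral) → 1×10 + 5 = 15 (decimal)
Compute 9508 mod 15 = 13
13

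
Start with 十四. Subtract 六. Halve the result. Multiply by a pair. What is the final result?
Convert 十四 (Chinese numeral) → 1×10 + 4 = 14 (decimal)
Start: 14
Convert 六 (Chinese numeral) → 6 (decimal)
14 - 6 = 8
8 ÷ 2 = 4
Convert a pair (colloquial) → 2 (decimal)
4 × 2 = 8
8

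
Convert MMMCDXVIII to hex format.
Convert MMMCDXVIII (Roman numeral) → 1000 + 1000 + 1000 + 400 + 10 + 5 + 1 + 1 + 1 = 3418 (decimal)
Convert 3418 (decimal) → 3418 = 13×256 + 5×16 + 10 → 0xD5A (hexadecimal)
0xD5A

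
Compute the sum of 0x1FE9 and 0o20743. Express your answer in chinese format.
Convert 0x1FE9 (hexadecimal) → 1×4096 + 15×256 + 14×16 + 9 = 8169 (decimal)
Convert 0o20743 (octal) → 2×4096 + 7×64 + 4×8 + 3 = 8675 (decimal)
Compute 8169 + 8675 = 16844
Convert 16844 (decimal) → 16844 = 1×10000 + 6×1000 + 8×100 + 4×10 + 4 → 一万六千八百四十四 (Chinese numeral)
一万六千八百四十四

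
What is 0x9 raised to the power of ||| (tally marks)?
Convert 0x9 (hexadecimal) → 9 (decimal)
Convert ||| (tally marks) → 3 (decimal)
Compute 9 ^ 3 = 729
729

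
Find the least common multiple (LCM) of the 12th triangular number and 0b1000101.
Convert the 12th triangular number (triangular index) → 12×13/2 = 78 (decimal)
Convert 0b1000101 (binary) → 64 + 4 + 1 = 69 (decimal)
Compute lcm(78, 69) = 1794
1794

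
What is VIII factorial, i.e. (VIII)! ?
Convert VIII (Roman numeral) → 5 + 1 + 1 + 1 = 8 (decimal)
Compute 8! = 40320
40320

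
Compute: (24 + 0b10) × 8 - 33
Convert 0b10 (binary) → 2 (decimal)
Expression in decimal: (24 + 2) × 8 - 33
Parentheses first: 24 + 2 = 26
Multiply: 26 × 8 = 208
Subtract: 208 - 33 = 175
175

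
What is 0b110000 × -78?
Convert 0b110000 (binary) → 32 + 16 = 48 (decimal)
Compute 48 × -78 = -3744
-3744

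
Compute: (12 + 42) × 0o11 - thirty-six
Convert 0o11 (octal) → 1×8 + 1 = 9 (decimal)
Convert thirty-six (English words) → 36 (decimal)
Expression in decimal: (12 + 42) × 9 - 36
Parentheses first: 12 + 42 = 54
Multiply: 54 × 9 = 486
Subtract: 486 - 36 = 450
450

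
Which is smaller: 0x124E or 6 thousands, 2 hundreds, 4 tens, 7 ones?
Convert 0x124E (hexadecimal) → 1×4096 + 2×256 + 4×16 + 14 = 4686 (decimal)
Convert 6 thousands, 2 hundreds, 4 tens, 7 ones (place-value notation) → 6×1000 + 2×100 + 4×10 + 7 = 6247 (decimal)
Compare 4686 vs 6247: smaller = 4686
4686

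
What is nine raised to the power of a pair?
Convert nine (English words) → 9 (decimal)
Convert a pair (colloquial) → 2 (decimal)
Compute 9 ^ 2 = 81
81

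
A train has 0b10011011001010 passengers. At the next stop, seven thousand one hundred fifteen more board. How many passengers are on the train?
Convert 0b10011011001010 (binary) → 8192 + 1024 + 512 + 128 + 64 + 8 + 2 = 9930 (decimal)
Convert seven thousand one hundred fifteen (English words) → 7×1000 + 1×100 + 15 = 7115 (decimal)
Compute 9930 + 7115 = 17045
17045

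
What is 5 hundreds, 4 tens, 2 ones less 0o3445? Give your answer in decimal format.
Convert 5 hundreds, 4 tens, 2 ones (place-value notation) → 5×100 + 4×10 + 2 = 542 (decimal)
Convert 0o3445 (octal) → 3×512 + 4×64 + 4×8 + 5 = 1829 (decimal)
Compute 542 - 1829 = -1287
-1287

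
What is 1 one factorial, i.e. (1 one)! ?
Convert 1 one (place-value notation) → 1 (decimal)
Compute 1! = 1
1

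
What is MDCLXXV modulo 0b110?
Convert MDCLXXV (Roman numeral) → 1000 + 500 + 100 + 50 + 10 + 10 + 5 = 1675 (decimal)
Convert 0b110 (binary) → 4 + 2 = 6 (decimal)
Compute 1675 mod 6 = 1
1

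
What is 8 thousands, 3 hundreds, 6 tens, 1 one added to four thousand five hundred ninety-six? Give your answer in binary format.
Convert 8 thousands, 3 hundreds, 6 tens, 1 one (place-value notation) → 8×1000 + 3×100 + 6×10 + 1 = 8361 (decimal)
Convert four thousand five hundred ninety-six (English words) → 4×1000 + 5×100 + 96 = 4596 (decimal)
Compute 8361 + 4596 = 12957
Convert 12957 (decimal) → 12957 = 8192 + 4096 + 512 + 128 + 16 + 8 + 4 + 1 → 0b11001010011101 (binary)
0b11001010011101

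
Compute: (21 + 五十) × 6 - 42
Convert 五十 (Chinese numeral) → 5×10 = 50 (decimal)
Expression in decimal: (21 + 50) × 6 - 42
Parentheses first: 21 + 50 = 71
Multiply: 71 × 6 = 426
Subtract: 426 - 42 = 384
384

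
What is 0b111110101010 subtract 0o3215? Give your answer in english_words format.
Convert 0b111110101010 (binary) → 2048 + 1024 + 512 + 256 + 128 + 32 + 8 + 2 = 4010 (decimal)
Convert 0o3215 (octal) → 3×512 + 2×64 + 1×8 + 5 = 1677 (decimal)
Compute 4010 - 1677 = 2333
Convert 2333 (decimal) → 2333 = 2×1000 + 3×100 + 33 → two thousand three hundred thirty-three (English words)
two thousand three hundred thirty-three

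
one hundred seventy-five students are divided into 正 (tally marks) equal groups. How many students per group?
Convert one hundred seventy-five (English words) → 1×100 + 75 = 175 (decimal)
Convert 正 (tally marks) → 5 (decimal)
Compute 175 ÷ 5 = 35
35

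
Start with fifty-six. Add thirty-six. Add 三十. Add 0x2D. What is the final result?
Convert fifty-six (English words) → 56 (decimal)
Start: 56
Convert thirty-six (English words) → 36 (decimal)
56 + 36 = 92
Convert 三十 (Chinese numeral) → 3×10 = 30 (decimal)
92 + 30 = 122
Convert 0x2D (hexadecimal) → 2×16 + 13 = 45 (decimal)
122 + 45 = 167
167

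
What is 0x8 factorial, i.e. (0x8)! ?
Convert 0x8 (hexadecimal) → 8 (decimal)
Compute 8! = 40320
40320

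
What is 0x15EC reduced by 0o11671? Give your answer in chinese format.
Convert 0x15EC (hexadecimal) → 1×4096 + 5×256 + 14×16 + 12 = 5612 (decimal)
Convert 0o11671 (octal) → 1×4096 + 1×512 + 6×64 + 7×8 + 1 = 5049 (decimal)
Compute 5612 - 5049 = 563
Convert 563 (decimal) → 563 = 5×100 + 6×10 + 3 → 五百六十三 (Chinese numeral)
五百六十三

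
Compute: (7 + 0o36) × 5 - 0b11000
Convert 0o36 (octal) → 3×8 + 6 = 30 (decimal)
Convert 0b11000 (binary) → 16 + 8 = 24 (decimal)
Expression in decimal: (7 + 30) × 5 - 24
Parentheses first: 7 + 30 = 37
Multiply: 37 × 5 = 185
Subtract: 185 - 24 = 161
161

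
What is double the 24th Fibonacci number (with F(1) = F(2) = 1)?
The 24th Fibonacci number (with F(1) = F(2) = 1) = 46368
Compute 46368 × 2 = 92736
92736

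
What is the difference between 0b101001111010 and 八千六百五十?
Convert 0b101001111010 (binary) → 2048 + 512 + 64 + 32 + 16 + 8 + 2 = 2682 (decimal)
Convert 八千六百五十 (Chinese numeral) → 8×1000 + 6×100 + 5×10 = 8650 (decimal)
Difference: |2682 - 8650| = 5968
5968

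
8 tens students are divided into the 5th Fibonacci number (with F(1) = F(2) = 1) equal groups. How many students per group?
Convert 8 tens (place-value notation) → 8×10 = 80 (decimal)
Convert the 5th Fibonacci number (with F(1) = F(2) = 1) (Fibonacci index) → 1, 1, 2, 3, 5 → 5 (decimal)
Compute 80 ÷ 5 = 16
16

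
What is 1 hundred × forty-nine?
Convert 1 hundred (place-value notation) → 1×100 = 100 (decimal)
Convert forty-nine (English words) → 49 (decimal)
Compute 100 × 49 = 4900
4900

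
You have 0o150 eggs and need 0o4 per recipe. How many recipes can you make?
Convert 0o150 (octal) → 1×64 + 5×8 = 104 (decimal)
Convert 0o4 (octal) → 4 (decimal)
Compute 104 ÷ 4 = 26
26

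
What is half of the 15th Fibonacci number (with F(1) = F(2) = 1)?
The 15th Fibonacci number (with F(1) = F(2) = 1): 1, 1, 2, 3, 5, 8, 13, 21, 34, 55, 89, 144, 233, 377, 610 → 610
Compute 610 ÷ 2 = 305
305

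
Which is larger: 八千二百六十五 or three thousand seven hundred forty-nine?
Convert 八千二百六十五 (Chinese numeral) → 8×1000 + 2×100 + 6×10 + 5 = 8265 (decimal)
Convert three thousand seven hundred forty-nine (English words) → 3×1000 + 7×100 + 49 = 3749 (decimal)
Compare 8265 vs 3749: larger = 8265
8265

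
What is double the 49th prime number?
The 49th prime number = 227
Compute 227 × 2 = 454
454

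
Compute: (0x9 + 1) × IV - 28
Convert 0x9 (hexadecimal) → 9 (decimal)
Convert IV (Roman numeral) → 4 (decimal)
Expression in decimal: (9 + 1) × 4 - 28
Parentheses first: 9 + 1 = 10
Multiply: 10 × 4 = 40
Subtract: 40 - 28 = 12
12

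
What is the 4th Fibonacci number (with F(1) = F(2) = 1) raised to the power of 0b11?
Convert the 4th Fibonacci number (with F(1) = F(2) = 1) (Fibonacci index) → 1, 1, 2, 3 → 3 (decimal)
Convert 0b11 (binary) → 2 + 1 = 3 (decimal)
Compute 3 ^ 3 = 27
27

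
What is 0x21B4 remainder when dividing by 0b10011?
Convert 0x21B4 (hexadecimal) → 2×4096 + 1×256 + 11×16 + 4 = 8628 (decimal)
Convert 0b10011 (binary) → 16 + 2 + 1 = 19 (decimal)
Compute 8628 mod 19 = 2
2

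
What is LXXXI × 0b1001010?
Convert LXXXI (Roman numeral) → 50 + 10 + 10 + 10 + 1 = 81 (decimal)
Convert 0b1001010 (binary) → 64 + 8 + 2 = 74 (decimal)
Compute 81 × 74 = 5994
5994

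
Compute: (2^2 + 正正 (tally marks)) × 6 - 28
Convert 2^2 (power) → 4 (decimal)
Convert 正正 (tally marks) → 5 + 5 = 10 (decimal)
Expression in decimal: (4 + 10) × 6 - 28
Parentheses first: 4 + 10 = 14
Multiply: 14 × 6 = 84
Subtract: 84 - 28 = 56
56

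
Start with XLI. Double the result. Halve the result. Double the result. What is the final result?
Convert XLI (Roman numeral) → 40 + 1 = 41 (decimal)
Start: 41
41 × 2 = 82
82 ÷ 2 = 41
41 × 2 = 82
82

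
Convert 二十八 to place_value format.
Convert 二十八 (Chinese numeral) → 2×10 + 8 = 28 (decimal)
Convert 28 (decimal) → 28 = 2×10 + 8 → 2 tens, 8 ones (place-value notation)
2 tens, 8 ones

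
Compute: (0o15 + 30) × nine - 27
Convert 0o15 (octal) → 1×8 + 5 = 13 (decimal)
Convert nine (English words) → 9 (decimal)
Expression in decimal: (13 + 30) × 9 - 27
Parentheses first: 13 + 30 = 43
Multiply: 43 × 9 = 387
Subtract: 387 - 27 = 360
360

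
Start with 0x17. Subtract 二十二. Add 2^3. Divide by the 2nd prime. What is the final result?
Convert 0x17 (hexadecimal) → 1×16 + 7 = 23 (decimal)
Start: 23
Convert 二十二 (Chinese numeral) → 2×10 + 2 = 22 (decimal)
23 - 22 = 1
Convert 2^3 (power) → 8 (decimal)
1 + 8 = 9
Convert the 2nd prime (prime index) → 3 (decimal)
9 ÷ 3 = 3
3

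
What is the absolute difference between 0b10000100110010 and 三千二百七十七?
Convert 0b10000100110010 (binary) → 8192 + 256 + 32 + 16 + 2 = 8498 (decimal)
Convert 三千二百七十七 (Chinese numeral) → 3×1000 + 2×100 + 7×10 + 7 = 3277 (decimal)
Compute |8498 - 3277| = 5221
5221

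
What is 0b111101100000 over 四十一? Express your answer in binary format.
Convert 0b111101100000 (binary) → 2048 + 1024 + 512 + 256 + 64 + 32 = 3936 (decimal)
Convert 四十一 (Chinese numeral) → 4×10 + 1 = 41 (decimal)
Compute 3936 ÷ 41 = 96
Convert 96 (decimal) → 96 = 64 + 32 → 0b1100000 (binary)
0b1100000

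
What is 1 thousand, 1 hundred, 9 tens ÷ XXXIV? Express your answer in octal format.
Convert 1 thousand, 1 hundred, 9 tens (place-value notation) → 1×1000 + 1×100 + 9×10 = 1190 (decimal)
Convert XXXIV (Roman numeral) → 10 + 10 + 10 + 4 = 34 (decimal)
Compute 1190 ÷ 34 = 35
Convert 35 (decimal) → 35 = 4×8 + 3 → 0o43 (octal)
0o43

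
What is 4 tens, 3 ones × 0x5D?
Convert 4 tens, 3 ones (place-value notation) → 4×10 + 3 = 43 (decimal)
Convert 0x5D (hexadecimal) → 5×16 + 13 = 93 (decimal)
Compute 43 × 93 = 3999
3999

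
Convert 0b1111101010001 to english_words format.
Convert 0b1111101010001 (binary) → 4096 + 2048 + 1024 + 512 + 256 + 64 + 16 + 1 = 8017 (decimal)
Convert 8017 (decimal) → 8017 = 8×1000 + 17 → eight thousand seventeen (English words)
eight thousand seventeen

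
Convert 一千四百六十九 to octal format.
Convert 一千四百六十九 (Chinese numeral) → 1×1000 + 4×100 + 6×10 + 9 = 1469 (decimal)
Convert 1469 (decimal) → 1469 = 2×512 + 6×64 + 7×8 + 5 → 0o2675 (octal)
0o2675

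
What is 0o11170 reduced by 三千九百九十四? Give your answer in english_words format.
Convert 0o11170 (octal) → 1×4096 + 1×512 + 1×64 + 7×8 = 4728 (decimal)
Convert 三千九百九十四 (Chinese numeral) → 3×1000 + 9×100 + 9×10 + 4 = 3994 (decimal)
Compute 4728 - 3994 = 734
Convert 734 (decimal) → 734 = 7×100 + 34 → seven hundred thirty-four (English words)
seven hundred thirty-four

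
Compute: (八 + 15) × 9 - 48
Convert 八 (Chinese numeral) → 8 (decimal)
Expression in decimal: (8 + 15) × 9 - 48
Parentheses first: 8 + 15 = 23
Multiply: 23 × 9 = 207
Subtract: 207 - 48 = 159
159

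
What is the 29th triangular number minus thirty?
The 29th triangular number = 29×30/2 = 435
Convert thirty (English words) → 30 (decimal)
Compute 435 - 30 = 405
405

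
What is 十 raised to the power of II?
Convert 十 (Chinese numeral) → 1×10 = 10 (decimal)
Convert II (Roman numeral) → 1 + 1 = 2 (decimal)
Compute 10 ^ 2 = 100
100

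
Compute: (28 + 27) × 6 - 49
Parentheses first: 28 + 27 = 55
Multiply: 55 × 6 = 330
Subtract: 330 - 49 = 281
281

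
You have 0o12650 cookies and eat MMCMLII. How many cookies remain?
Convert 0o12650 (octal) → 1×4096 + 2×512 + 6×64 + 5×8 = 5544 (decimal)
Convert MMCMLII (Roman numeral) → 1000 + 1000 + 900 + 50 + 1 + 1 = 2952 (decimal)
Compute 5544 - 2952 = 2592
2592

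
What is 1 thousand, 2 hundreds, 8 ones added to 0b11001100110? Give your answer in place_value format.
Convert 1 thousand, 2 hundreds, 8 ones (place-value notation) → 1×1000 + 2×100 + 8 = 1208 (decimal)
Convert 0b11001100110 (binary) → 1024 + 512 + 64 + 32 + 4 + 2 = 1638 (decimal)
Compute 1208 + 1638 = 2846
Convert 2846 (decimal) → 2846 = 2×1000 + 8×100 + 4×10 + 6 → 2 thousands, 8 hundreds, 4 tens, 6 ones (place-value notation)
2 thousands, 8 hundreds, 4 tens, 6 ones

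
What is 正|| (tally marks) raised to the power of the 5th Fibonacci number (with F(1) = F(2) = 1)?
Convert 正|| (tally marks) → 5 + 2 = 7 (decimal)
Convert the 5th Fibonacci number (with F(1) = F(2) = 1) (Fibonacci index) → 1, 1, 2, 3, 5 → 5 (decimal)
Compute 7 ^ 5 = 16807
16807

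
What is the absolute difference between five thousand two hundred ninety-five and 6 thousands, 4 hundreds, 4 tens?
Convert five thousand two hundred ninety-five (English words) → 5×1000 + 2×100 + 95 = 5295 (decimal)
Convert 6 thousands, 4 hundreds, 4 tens (place-value notation) → 6×1000 + 4×100 + 4×10 = 6440 (decimal)
Compute |5295 - 6440| = 1145
1145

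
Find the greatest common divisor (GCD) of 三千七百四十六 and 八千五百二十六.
Convert 三千七百四十六 (Chinese numeral) → 3×1000 + 7×100 + 4×10 + 6 = 3746 (decimal)
Convert 八千五百二十六 (Chinese numeral) → 8×1000 + 5×100 + 2×10 + 6 = 8526 (decimal)
Compute gcd(3746, 8526) = 2
2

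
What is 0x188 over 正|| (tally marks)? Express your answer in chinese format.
Convert 0x188 (hexadecimal) → 1×256 + 8×16 + 8 = 392 (decimal)
Convert 正|| (tally marks) → 5 + 2 = 7 (decimal)
Compute 392 ÷ 7 = 56
Convert 56 (decimal) → 56 = 5×10 + 6 → 五十六 (Chinese numeral)
五十六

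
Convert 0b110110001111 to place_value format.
Convert 0b110110001111 (binary) → 2048 + 1024 + 256 + 128 + 8 + 4 + 2 + 1 = 3471 (decimal)
Convert 3471 (decimal) → 3471 = 3×1000 + 4×100 + 7×10 + 1 → 3 thousands, 4 hundreds, 7 tens, 1 one (place-value notation)
3 thousands, 4 hundreds, 7 tens, 1 one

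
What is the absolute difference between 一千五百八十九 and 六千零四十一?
Convert 一千五百八十九 (Chinese numeral) → 1×1000 + 5×100 + 8×10 + 9 = 1589 (decimal)
Convert 六千零四十一 (Chinese numeral) → 6×1000 + 4×10 + 1 = 6041 (decimal)
Compute |1589 - 6041| = 4452
4452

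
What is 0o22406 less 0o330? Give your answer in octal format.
Convert 0o22406 (octal) → 2×4096 + 2×512 + 4×64 + 6 = 9478 (decimal)
Convert 0o330 (octal) → 3×64 + 3×8 = 216 (decimal)
Compute 9478 - 216 = 9262
Convert 9262 (decimal) → 9262 = 2×4096 + 2×512 + 5×8 + 6 → 0o22056 (octal)
0o22056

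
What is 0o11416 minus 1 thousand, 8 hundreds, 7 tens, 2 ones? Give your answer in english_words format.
Convert 0o11416 (octal) → 1×4096 + 1×512 + 4×64 + 1×8 + 6 = 4878 (decimal)
Convert 1 thousand, 8 hundreds, 7 tens, 2 ones (place-value notation) → 1×1000 + 8×100 + 7×10 + 2 = 1872 (decimal)
Compute 4878 - 1872 = 3006
Convert 3006 (decimal) → 3006 = 3×1000 + 6 → three thousand six (English words)
three thousand six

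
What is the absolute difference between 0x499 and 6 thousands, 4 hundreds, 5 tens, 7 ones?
Convert 0x499 (hexadecimal) → 4×256 + 9×16 + 9 = 1177 (decimal)
Convert 6 thousands, 4 hundreds, 5 tens, 7 ones (place-value notation) → 6×1000 + 4×100 + 5×10 + 7 = 6457 (decimal)
Compute |1177 - 6457| = 5280
5280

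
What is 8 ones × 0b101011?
Convert 8 ones (place-value notation) → 8 (decimal)
Convert 0b101011 (binary) → 32 + 8 + 2 + 1 = 43 (decimal)
Compute 8 × 43 = 344
344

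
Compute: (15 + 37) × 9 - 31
Parentheses first: 15 + 37 = 52
Multiply: 52 × 9 = 468
Subtract: 468 - 31 = 437
437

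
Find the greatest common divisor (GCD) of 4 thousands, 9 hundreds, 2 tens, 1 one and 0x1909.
Convert 4 thousands, 9 hundreds, 2 tens, 1 one (place-value notation) → 4×1000 + 9×100 + 2×10 + 1 = 4921 (decimal)
Convert 0x1909 (hexadecimal) → 1×4096 + 9×256 + 9 = 6409 (decimal)
Compute gcd(4921, 6409) = 1
1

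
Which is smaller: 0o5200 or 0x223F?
Convert 0o5200 (octal) → 5×512 + 2×64 = 2688 (decimal)
Convert 0x223F (hexadecimal) → 2×4096 + 2×256 + 3×16 + 15 = 8767 (decimal)
Compare 2688 vs 8767: smaller = 2688
2688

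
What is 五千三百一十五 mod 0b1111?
Convert 五千三百一十五 (Chinese numeral) → 5×1000 + 3×100 + 1×10 + 5 = 5315 (decimal)
Convert 0b1111 (binary) → 8 + 4 + 2 + 1 = 15 (decimal)
Compute 5315 mod 15 = 5
5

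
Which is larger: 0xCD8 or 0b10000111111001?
Convert 0xCD8 (hexadecimal) → 12×256 + 13×16 + 8 = 3288 (decimal)
Convert 0b10000111111001 (binary) → 8192 + 256 + 128 + 64 + 32 + 16 + 8 + 1 = 8697 (decimal)
Compare 3288 vs 8697: larger = 8697
8697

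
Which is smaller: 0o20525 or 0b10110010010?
Convert 0o20525 (octal) → 2×4096 + 5×64 + 2×8 + 5 = 8533 (decimal)
Convert 0b10110010010 (binary) → 1024 + 256 + 128 + 16 + 2 = 1426 (decimal)
Compare 8533 vs 1426: smaller = 1426
1426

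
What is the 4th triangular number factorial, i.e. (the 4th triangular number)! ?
Convert the 4th triangular number (triangular index) → 4×5/2 = 10 (decimal)
Compute 10! = 3628800
3628800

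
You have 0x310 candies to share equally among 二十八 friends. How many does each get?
Convert 0x310 (hexadecimal) → 3×256 + 1×16 = 784 (decimal)
Convert 二十八 (Chinese numeral) → 2×10 + 8 = 28 (decimal)
Compute 784 ÷ 28 = 28
28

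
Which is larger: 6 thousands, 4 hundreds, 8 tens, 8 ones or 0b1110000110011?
Convert 6 thousands, 4 hundreds, 8 tens, 8 ones (place-value notation) → 6×1000 + 4×100 + 8×10 + 8 = 6488 (decimal)
Convert 0b1110000110011 (binary) → 4096 + 2048 + 1024 + 32 + 16 + 2 + 1 = 7219 (decimal)
Compare 6488 vs 7219: larger = 7219
7219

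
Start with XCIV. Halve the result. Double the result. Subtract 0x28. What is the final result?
Convert XCIV (Roman numeral) → 90 + 4 = 94 (decimal)
Start: 94
94 ÷ 2 = 47
47 × 2 = 94
Convert 0x28 (hexadecimal) → 2×16 + 8 = 40 (decimal)
94 - 40 = 54
54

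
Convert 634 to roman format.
Convert 634 (decimal) → 634 = 500 + 100 + 10 + 10 + 10 + 4 → DCXXXIV (Roman numeral)
DCXXXIV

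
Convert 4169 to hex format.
Convert 4169 (decimal) → 4169 = 1×4096 + 4×16 + 9 → 0x1049 (hexadecimal)
0x1049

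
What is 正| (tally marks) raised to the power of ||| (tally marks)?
Convert 正| (tally marks) → 5 + 1 = 6 (decimal)
Convert ||| (tally marks) → 3 (decimal)
Compute 6 ^ 3 = 216
216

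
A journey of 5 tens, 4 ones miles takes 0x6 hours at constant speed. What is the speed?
Convert 5 tens, 4 ones (place-value notation) → 5×10 + 4 = 54 (decimal)
Convert 0x6 (hexadecimal) → 6 (decimal)
Compute 54 ÷ 6 = 9
9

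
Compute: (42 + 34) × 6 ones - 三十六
Convert 6 ones (place-value notation) → 6 (decimal)
Convert 三十六 (Chinese numeral) → 3×10 + 6 = 36 (decimal)
Expression in decimal: (42 + 34) × 6 - 36
Parentheses first: 42 + 34 = 76
Multiply: 76 × 6 = 456
Subtract: 456 - 36 = 420
420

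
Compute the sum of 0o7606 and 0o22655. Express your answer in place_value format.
Convert 0o7606 (octal) → 7×512 + 6×64 + 6 = 3974 (decimal)
Convert 0o22655 (octal) → 2×4096 + 2×512 + 6×64 + 5×8 + 5 = 9645 (decimal)
Compute 3974 + 9645 = 13619
Convert 13619 (decimal) → 13619 = 13×1000 + 6×100 + 1×10 + 9 → 13 thousands, 6 hundreds, 1 ten, 9 ones (place-value notation)
13 thousands, 6 hundreds, 1 ten, 9 ones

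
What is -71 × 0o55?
Convert 0o55 (octal) → 5×8 + 5 = 45 (decimal)
Compute -71 × 45 = -3195
-3195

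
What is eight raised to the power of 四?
Convert eight (English words) → 8 (decimal)
Convert 四 (Chinese numeral) → 4 (decimal)
Compute 8 ^ 4 = 4096
4096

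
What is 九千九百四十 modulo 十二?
Convert 九千九百四十 (Chinese numeral) → 9×1000 + 9×100 + 4×10 = 9940 (decimal)
Convert 十二 (Chinese numeral) → 1×10 + 2 = 12 (decimal)
Compute 9940 mod 12 = 4
4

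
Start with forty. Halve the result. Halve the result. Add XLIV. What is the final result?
Convert forty (English words) → 40 (decimal)
Start: 40
40 ÷ 2 = 20
20 ÷ 2 = 10
Convert XLIV (Roman numeral) → 40 + 4 = 44 (decimal)
10 + 44 = 54
54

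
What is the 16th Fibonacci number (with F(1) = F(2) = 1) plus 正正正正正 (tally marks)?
The 16th Fibonacci number (with F(1) = F(2) = 1) = 987
Convert 正正正正正 (tally marks) → 5 + 5 + 5 + 5 + 5 = 25 (decimal)
Compute 987 + 25 = 1012
1012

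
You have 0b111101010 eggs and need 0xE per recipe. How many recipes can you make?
Convert 0b111101010 (binary) → 256 + 128 + 64 + 32 + 8 + 2 = 490 (decimal)
Convert 0xE (hexadecimal) → 14 (decimal)
Compute 490 ÷ 14 = 35
35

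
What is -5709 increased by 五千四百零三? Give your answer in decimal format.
Convert 五千四百零三 (Chinese numeral) → 5×1000 + 4×100 + 3 = 5403 (decimal)
Compute -5709 + 5403 = -306
-306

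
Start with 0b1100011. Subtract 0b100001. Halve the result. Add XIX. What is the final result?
Convert 0b1100011 (binary) → 64 + 32 + 2 + 1 = 99 (decimal)
Start: 99
Convert 0b100001 (binary) → 32 + 1 = 33 (decimal)
99 - 33 = 66
66 ÷ 2 = 33
Convert XIX (Roman numeral) → 10 + 9 = 19 (decimal)
33 + 19 = 52
52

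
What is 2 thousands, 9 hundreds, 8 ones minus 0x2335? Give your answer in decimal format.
Convert 2 thousands, 9 hundreds, 8 ones (place-value notation) → 2×1000 + 9×100 + 8 = 2908 (decimal)
Convert 0x2335 (hexadecimal) → 2×4096 + 3×256 + 3×16 + 5 = 9013 (decimal)
Compute 2908 - 9013 = -6105
-6105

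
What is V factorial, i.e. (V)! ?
Convert V (Roman numeral) → 5 (decimal)
Compute 5! = 120
120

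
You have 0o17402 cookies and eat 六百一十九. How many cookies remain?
Convert 0o17402 (octal) → 1×4096 + 7×512 + 4×64 + 2 = 7938 (decimal)
Convert 六百一十九 (Chinese numeral) → 6×100 + 1×10 + 9 = 619 (decimal)
Compute 7938 - 619 = 7319
7319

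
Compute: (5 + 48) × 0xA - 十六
Convert 0xA (hexadecimal) → 10 (decimal)
Convert 十六 (Chinese numeral) → 1×10 + 6 = 16 (decimal)
Expression in decimal: (5 + 48) × 10 - 16
Parentheses first: 5 + 48 = 53
Multiply: 53 × 10 = 530
Subtract: 530 - 16 = 514
514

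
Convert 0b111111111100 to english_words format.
Convert 0b111111111100 (binary) → 2048 + 1024 + 512 + 256 + 128 + 64 + 32 + 16 + 8 + 4 = 4092 (decimal)
Convert 4092 (decimal) → 4092 = 4×1000 + 92 → four thousand ninety-two (English words)
four thousand ninety-two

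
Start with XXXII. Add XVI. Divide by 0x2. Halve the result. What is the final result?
Convert XXXII (Roman numeral) → 10 + 10 + 10 + 1 + 1 = 32 (decimal)
Start: 32
Convert XVI (Roman numeral) → 10 + 5 + 1 = 16 (decimal)
32 + 16 = 48
Convert 0x2 (hexadecimal) → 2 (decimal)
48 ÷ 2 = 24
24 ÷ 2 = 12
12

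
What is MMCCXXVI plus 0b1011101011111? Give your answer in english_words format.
Convert MMCCXXVI (Roman numeral) → 1000 + 1000 + 100 + 100 + 10 + 10 + 5 + 1 = 2226 (decimal)
Convert 0b1011101011111 (binary) → 4096 + 1024 + 512 + 256 + 64 + 16 + 8 + 4 + 2 + 1 = 5983 (decimal)
Compute 2226 + 5983 = 8209
Convert 8209 (decimal) → 8209 = 8×1000 + 2×100 + 9 → eight thousand two hundred nine (English words)
eight thousand two hundred nine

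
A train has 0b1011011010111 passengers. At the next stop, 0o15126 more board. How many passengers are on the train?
Convert 0b1011011010111 (binary) → 4096 + 1024 + 512 + 128 + 64 + 16 + 4 + 2 + 1 = 5847 (decimal)
Convert 0o15126 (octal) → 1×4096 + 5×512 + 1×64 + 2×8 + 6 = 6742 (decimal)
Compute 5847 + 6742 = 12589
12589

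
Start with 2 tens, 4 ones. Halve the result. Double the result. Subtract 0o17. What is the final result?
Convert 2 tens, 4 ones (place-value notation) → 2×10 + 4 = 24 (decimal)
Start: 24
24 ÷ 2 = 12
12 × 2 = 24
Convert 0o17 (octal) → 1×8 + 7 = 15 (decimal)
24 - 15 = 9
9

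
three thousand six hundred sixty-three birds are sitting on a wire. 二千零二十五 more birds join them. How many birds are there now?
Convert three thousand six hundred sixty-three (English words) → 3×1000 + 6×100 + 63 = 3663 (decimal)
Convert 二千零二十五 (Chinese numeral) → 2×1000 + 2×10 + 5 = 2025 (decimal)
Compute 3663 + 2025 = 5688
5688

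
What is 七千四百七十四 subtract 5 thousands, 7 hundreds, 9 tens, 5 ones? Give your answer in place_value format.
Convert 七千四百七十四 (Chinese numeral) → 7×1000 + 4×100 + 7×10 + 4 = 7474 (decimal)
Convert 5 thousands, 7 hundreds, 9 tens, 5 ones (place-value notation) → 5×1000 + 7×100 + 9×10 + 5 = 5795 (decimal)
Compute 7474 - 5795 = 1679
Convert 1679 (decimal) → 1679 = 1×1000 + 6×100 + 7×10 + 9 → 1 thousand, 6 hundreds, 7 tens, 9 ones (place-value notation)
1 thousand, 6 hundreds, 7 tens, 9 ones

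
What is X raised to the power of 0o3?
Convert X (Roman numeral) → 10 (decimal)
Convert 0o3 (octal) → 3 (decimal)
Compute 10 ^ 3 = 1000
1000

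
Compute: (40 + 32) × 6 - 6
Parentheses first: 40 + 32 = 72
Multiply: 72 × 6 = 432
Subtract: 432 - 6 = 426
426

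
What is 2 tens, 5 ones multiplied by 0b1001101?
Convert 2 tens, 5 ones (place-value notation) → 2×10 + 5 = 25 (decimal)
Convert 0b1001101 (binary) → 64 + 8 + 4 + 1 = 77 (decimal)
Compute 25 × 77 = 1925
1925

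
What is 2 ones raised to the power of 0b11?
Convert 2 ones (place-value notation) → 2 (decimal)
Convert 0b11 (binary) → 2 + 1 = 3 (decimal)
Compute 2 ^ 3 = 8
8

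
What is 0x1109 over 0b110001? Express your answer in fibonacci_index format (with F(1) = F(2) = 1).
Convert 0x1109 (hexadecimal) → 1×4096 + 1×256 + 9 = 4361 (decimal)
Convert 0b110001 (binary) → 32 + 16 + 1 = 49 (decimal)
Compute 4361 ÷ 49 = 89
Convert 89 (decimal) → 1, 1, 2, 3, 5, 8, 13, 21, 34, 55, 89 → the 11th Fibonacci number (Fibonacci index)
the 11th Fibonacci number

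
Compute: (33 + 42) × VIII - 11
Convert VIII (Roman numeral) → 5 + 1 + 1 + 1 = 8 (decimal)
Expression in decimal: (33 + 42) × 8 - 11
Parentheses first: 33 + 42 = 75
Multiply: 75 × 8 = 600
Subtract: 600 - 11 = 589
589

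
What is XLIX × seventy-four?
Convert XLIX (Roman numeral) → 40 + 9 = 49 (decimal)
Convert seventy-four (English words) → 74 (decimal)
Compute 49 × 74 = 3626
3626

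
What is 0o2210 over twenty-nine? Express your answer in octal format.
Convert 0o2210 (octal) → 2×512 + 2×64 + 1×8 = 1160 (decimal)
Convert twenty-nine (English words) → 29 (decimal)
Compute 1160 ÷ 29 = 40
Convert 40 (decimal) → 40 = 5×8 → 0o50 (octal)
0o50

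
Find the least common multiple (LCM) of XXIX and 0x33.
Convert XXIX (Roman numeral) → 10 + 10 + 9 = 29 (decimal)
Convert 0x33 (hexadecimal) → 3×16 + 3 = 51 (decimal)
Compute lcm(29, 51) = 1479
1479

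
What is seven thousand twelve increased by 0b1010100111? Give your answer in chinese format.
Convert seven thousand twelve (English words) → 7×1000 + 12 = 7012 (decimal)
Convert 0b1010100111 (binary) → 512 + 128 + 32 + 4 + 2 + 1 = 679 (decimal)
Compute 7012 + 679 = 7691
Convert 7691 (decimal) → 7691 = 7×1000 + 6×100 + 9×10 + 1 → 七千六百九十一 (Chinese numeral)
七千六百九十一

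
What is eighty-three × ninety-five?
Convert eighty-three (English words) → 83 (decimal)
Convert ninety-five (English words) → 95 (decimal)
Compute 83 × 95 = 7885
7885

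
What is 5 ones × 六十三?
Convert 5 ones (place-value notation) → 5 (decimal)
Convert 六十三 (Chinese numeral) → 6×10 + 3 = 63 (decimal)
Compute 5 × 63 = 315
315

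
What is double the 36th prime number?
The 36th prime number = 151
Compute 151 × 2 = 302
302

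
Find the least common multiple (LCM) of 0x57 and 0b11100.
Convert 0x57 (hexadecimal) → 5×16 + 7 = 87 (decimal)
Convert 0b11100 (binary) → 16 + 8 + 4 = 28 (decimal)
Compute lcm(87, 28) = 2436
2436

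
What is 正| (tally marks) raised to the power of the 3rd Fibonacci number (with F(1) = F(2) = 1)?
Convert 正| (tally marks) → 5 + 1 = 6 (decimal)
Convert the 3rd Fibonacci number (with F(1) = F(2) = 1) (Fibonacci index) → 1, 1, 2 → 2 (decimal)
Compute 6 ^ 2 = 36
36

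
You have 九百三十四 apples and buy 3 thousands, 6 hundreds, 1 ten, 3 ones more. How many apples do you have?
Convert 九百三十四 (Chinese numeral) → 9×100 + 3×10 + 4 = 934 (decimal)
Convert 3 thousands, 6 hundreds, 1 ten, 3 ones (place-value notation) → 3×1000 + 6×100 + 1×10 + 3 = 3613 (decimal)
Compute 934 + 3613 = 4547
4547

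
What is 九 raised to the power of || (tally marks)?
Convert 九 (Chinese numeral) → 9 (decimal)
Convert || (tally marks) → 2 (decimal)
Compute 9 ^ 2 = 81
81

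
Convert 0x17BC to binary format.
Convert 0x17BC (hexadecimal) → 1×4096 + 7×256 + 11×16 + 12 = 6076 (decimal)
Convert 6076 (decimal) → 6076 = 4096 + 1024 + 512 + 256 + 128 + 32 + 16 + 8 + 4 → 0b1011110111100 (binary)
0b1011110111100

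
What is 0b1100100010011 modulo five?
Convert 0b1100100010011 (binary) → 4096 + 2048 + 256 + 16 + 2 + 1 = 6419 (decimal)
Convert five (English words) → 5 (decimal)
Compute 6419 mod 5 = 4
4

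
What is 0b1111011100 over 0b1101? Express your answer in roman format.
Convert 0b1111011100 (binary) → 512 + 256 + 128 + 64 + 16 + 8 + 4 = 988 (decimal)
Convert 0b1101 (binary) → 8 + 4 + 1 = 13 (decimal)
Compute 988 ÷ 13 = 76
Convert 76 (decimal) → 76 = 50 + 10 + 10 + 5 + 1 → LXXVI (Roman numeral)
LXXVI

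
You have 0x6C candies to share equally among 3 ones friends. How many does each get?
Convert 0x6C (hexadecimal) → 6×16 + 12 = 108 (decimal)
Convert 3 ones (place-value notation) → 3 (decimal)
Compute 108 ÷ 3 = 36
36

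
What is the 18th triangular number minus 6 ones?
The 18th triangular number = 18×19/2 = 171
Convert 6 ones (place-value notation) → 6 (decimal)
Compute 171 - 6 = 165
165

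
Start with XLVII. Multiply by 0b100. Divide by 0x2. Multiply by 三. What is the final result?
Convert XLVII (Roman numeral) → 40 + 5 + 1 + 1 = 47 (decimal)
Start: 47
Convert 0b100 (binary) → 4 (decimal)
47 × 4 = 188
Convert 0x2 (hexadecimal) → 2 (decimal)
188 ÷ 2 = 94
Convert 三 (Chinese numeral) → 3 (decimal)
94 × 3 = 282
282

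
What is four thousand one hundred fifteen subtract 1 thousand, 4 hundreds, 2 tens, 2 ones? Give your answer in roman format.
Convert four thousand one hundred fifteen (English words) → 4×1000 + 1×100 + 15 = 4115 (decimal)
Convert 1 thousand, 4 hundreds, 2 tens, 2 ones (place-value notation) → 1×1000 + 4×100 + 2×10 + 2 = 1422 (decimal)
Compute 4115 - 1422 = 2693
Convert 2693 (decimal) → 2693 = 1000 + 1000 + 500 + 100 + 90 + 1 + 1 + 1 → MMDCXCIII (Roman numeral)
MMDCXCIII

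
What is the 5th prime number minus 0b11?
The 5th prime number = 11
Convert 0b11 (binary) → 2 + 1 = 3 (decimal)
Compute 11 - 3 = 8
8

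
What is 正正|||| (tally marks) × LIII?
Convert 正正|||| (tally marks) → 5 + 5 + 4 = 14 (decimal)
Convert LIII (Roman numeral) → 50 + 1 + 1 + 1 = 53 (decimal)
Compute 14 × 53 = 742
742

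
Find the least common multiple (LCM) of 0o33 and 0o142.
Convert 0o33 (octal) → 3×8 + 3 = 27 (decimal)
Convert 0o142 (octal) → 1×64 + 4×8 + 2 = 98 (decimal)
Compute lcm(27, 98) = 2646
2646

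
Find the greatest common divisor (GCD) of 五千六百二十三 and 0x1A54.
Convert 五千六百二十三 (Chinese numeral) → 5×1000 + 6×100 + 2×10 + 3 = 5623 (decimal)
Convert 0x1A54 (hexadecimal) → 1×4096 + 10×256 + 5×16 + 4 = 6740 (decimal)
Compute gcd(5623, 6740) = 1
1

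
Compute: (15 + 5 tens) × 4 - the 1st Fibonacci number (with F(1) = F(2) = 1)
Convert 5 tens (place-value notation) → 5×10 = 50 (decimal)
Convert the 1st Fibonacci number (with F(1) = F(2) = 1) (Fibonacci index) → 1 (decimal)
Expression in decimal: (15 + 50) × 4 - 1
Parentheses first: 15 + 50 = 65
Multiply: 65 × 4 = 260
Subtract: 260 - 1 = 259
259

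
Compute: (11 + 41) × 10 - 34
Parentheses first: 11 + 41 = 52
Multiply: 52 × 10 = 520
Subtract: 520 - 34 = 486
486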